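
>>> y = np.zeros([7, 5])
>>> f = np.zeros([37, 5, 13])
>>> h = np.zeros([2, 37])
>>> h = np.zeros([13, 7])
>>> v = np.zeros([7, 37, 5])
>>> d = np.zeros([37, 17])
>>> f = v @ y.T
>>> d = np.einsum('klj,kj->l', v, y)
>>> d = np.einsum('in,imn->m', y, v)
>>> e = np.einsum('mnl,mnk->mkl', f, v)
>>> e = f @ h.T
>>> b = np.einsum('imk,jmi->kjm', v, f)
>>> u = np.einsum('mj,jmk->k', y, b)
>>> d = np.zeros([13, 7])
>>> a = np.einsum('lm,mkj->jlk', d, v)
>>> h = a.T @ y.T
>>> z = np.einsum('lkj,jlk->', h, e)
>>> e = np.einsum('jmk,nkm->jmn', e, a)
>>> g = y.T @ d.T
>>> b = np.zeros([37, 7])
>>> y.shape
(7, 5)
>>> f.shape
(7, 37, 7)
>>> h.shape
(37, 13, 7)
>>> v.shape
(7, 37, 5)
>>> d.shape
(13, 7)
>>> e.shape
(7, 37, 5)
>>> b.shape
(37, 7)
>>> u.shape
(37,)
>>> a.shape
(5, 13, 37)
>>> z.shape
()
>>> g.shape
(5, 13)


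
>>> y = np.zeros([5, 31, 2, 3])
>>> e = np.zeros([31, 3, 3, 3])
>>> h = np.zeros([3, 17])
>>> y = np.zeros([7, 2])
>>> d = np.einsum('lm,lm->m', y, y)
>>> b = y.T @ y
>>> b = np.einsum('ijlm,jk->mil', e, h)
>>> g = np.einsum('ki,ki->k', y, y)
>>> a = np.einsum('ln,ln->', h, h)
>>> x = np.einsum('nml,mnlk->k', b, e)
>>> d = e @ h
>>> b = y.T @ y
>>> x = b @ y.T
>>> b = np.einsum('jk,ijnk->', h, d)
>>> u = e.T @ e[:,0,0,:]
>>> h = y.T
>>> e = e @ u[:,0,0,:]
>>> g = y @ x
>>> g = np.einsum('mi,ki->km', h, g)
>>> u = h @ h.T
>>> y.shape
(7, 2)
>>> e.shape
(31, 3, 3, 3)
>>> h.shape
(2, 7)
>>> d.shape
(31, 3, 3, 17)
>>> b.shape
()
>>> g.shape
(7, 2)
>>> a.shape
()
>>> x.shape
(2, 7)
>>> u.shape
(2, 2)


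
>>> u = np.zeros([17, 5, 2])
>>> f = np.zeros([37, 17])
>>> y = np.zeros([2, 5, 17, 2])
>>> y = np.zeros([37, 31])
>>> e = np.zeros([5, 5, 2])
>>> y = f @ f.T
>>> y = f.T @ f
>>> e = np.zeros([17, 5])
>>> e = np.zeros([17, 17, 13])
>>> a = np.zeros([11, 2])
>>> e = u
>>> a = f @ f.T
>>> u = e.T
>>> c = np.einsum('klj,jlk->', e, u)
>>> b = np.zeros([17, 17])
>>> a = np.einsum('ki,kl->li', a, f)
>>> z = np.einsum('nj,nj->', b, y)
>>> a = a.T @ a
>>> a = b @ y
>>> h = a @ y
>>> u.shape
(2, 5, 17)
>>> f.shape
(37, 17)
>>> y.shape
(17, 17)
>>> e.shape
(17, 5, 2)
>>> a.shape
(17, 17)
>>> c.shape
()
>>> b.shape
(17, 17)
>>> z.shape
()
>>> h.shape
(17, 17)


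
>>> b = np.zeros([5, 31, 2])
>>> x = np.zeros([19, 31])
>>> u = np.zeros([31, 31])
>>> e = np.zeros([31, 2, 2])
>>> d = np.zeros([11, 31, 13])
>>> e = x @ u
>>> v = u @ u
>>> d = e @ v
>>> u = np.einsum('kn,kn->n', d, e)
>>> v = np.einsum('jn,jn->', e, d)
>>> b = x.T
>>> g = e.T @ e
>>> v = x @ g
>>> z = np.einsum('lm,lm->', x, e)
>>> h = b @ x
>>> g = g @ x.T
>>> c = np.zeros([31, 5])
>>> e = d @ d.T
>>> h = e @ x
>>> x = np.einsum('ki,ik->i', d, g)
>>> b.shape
(31, 19)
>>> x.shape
(31,)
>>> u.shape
(31,)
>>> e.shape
(19, 19)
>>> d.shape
(19, 31)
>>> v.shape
(19, 31)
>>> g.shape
(31, 19)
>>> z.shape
()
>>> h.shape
(19, 31)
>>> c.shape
(31, 5)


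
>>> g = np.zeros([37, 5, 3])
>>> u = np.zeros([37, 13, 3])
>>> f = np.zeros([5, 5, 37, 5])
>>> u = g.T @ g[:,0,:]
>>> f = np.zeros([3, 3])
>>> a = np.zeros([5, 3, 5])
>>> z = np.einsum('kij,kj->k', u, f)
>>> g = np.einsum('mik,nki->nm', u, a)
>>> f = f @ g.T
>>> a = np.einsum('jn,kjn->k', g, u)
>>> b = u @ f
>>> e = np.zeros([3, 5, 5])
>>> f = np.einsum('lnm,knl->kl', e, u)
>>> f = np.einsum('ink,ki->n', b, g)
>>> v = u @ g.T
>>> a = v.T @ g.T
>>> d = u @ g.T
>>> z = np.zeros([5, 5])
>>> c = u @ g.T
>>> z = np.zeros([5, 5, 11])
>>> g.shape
(5, 3)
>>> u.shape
(3, 5, 3)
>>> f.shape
(5,)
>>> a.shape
(5, 5, 5)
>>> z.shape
(5, 5, 11)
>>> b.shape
(3, 5, 5)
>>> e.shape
(3, 5, 5)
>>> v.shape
(3, 5, 5)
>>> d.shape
(3, 5, 5)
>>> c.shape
(3, 5, 5)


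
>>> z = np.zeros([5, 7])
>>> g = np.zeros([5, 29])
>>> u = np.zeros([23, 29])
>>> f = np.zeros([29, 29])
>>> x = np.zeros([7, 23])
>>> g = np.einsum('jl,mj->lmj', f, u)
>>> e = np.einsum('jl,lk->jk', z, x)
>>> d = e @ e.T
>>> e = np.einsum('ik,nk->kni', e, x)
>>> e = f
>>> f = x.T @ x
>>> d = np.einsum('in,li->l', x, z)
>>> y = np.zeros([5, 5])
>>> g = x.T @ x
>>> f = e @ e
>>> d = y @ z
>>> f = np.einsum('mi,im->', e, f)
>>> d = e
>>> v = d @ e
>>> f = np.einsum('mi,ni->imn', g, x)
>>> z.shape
(5, 7)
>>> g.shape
(23, 23)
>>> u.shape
(23, 29)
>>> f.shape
(23, 23, 7)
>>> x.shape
(7, 23)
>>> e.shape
(29, 29)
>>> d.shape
(29, 29)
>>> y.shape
(5, 5)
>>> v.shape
(29, 29)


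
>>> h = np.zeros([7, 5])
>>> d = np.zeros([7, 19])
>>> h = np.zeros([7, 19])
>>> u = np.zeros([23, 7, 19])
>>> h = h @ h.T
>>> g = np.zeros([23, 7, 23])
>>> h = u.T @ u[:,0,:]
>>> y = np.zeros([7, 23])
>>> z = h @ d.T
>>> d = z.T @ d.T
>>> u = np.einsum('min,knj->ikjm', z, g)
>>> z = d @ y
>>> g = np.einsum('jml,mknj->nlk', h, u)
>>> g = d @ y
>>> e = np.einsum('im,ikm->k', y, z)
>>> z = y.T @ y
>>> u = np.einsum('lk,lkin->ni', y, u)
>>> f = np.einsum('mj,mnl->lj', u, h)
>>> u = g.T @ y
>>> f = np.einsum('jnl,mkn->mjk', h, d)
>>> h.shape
(19, 7, 19)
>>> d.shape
(7, 7, 7)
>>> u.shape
(23, 7, 23)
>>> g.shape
(7, 7, 23)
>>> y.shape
(7, 23)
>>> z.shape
(23, 23)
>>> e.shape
(7,)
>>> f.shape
(7, 19, 7)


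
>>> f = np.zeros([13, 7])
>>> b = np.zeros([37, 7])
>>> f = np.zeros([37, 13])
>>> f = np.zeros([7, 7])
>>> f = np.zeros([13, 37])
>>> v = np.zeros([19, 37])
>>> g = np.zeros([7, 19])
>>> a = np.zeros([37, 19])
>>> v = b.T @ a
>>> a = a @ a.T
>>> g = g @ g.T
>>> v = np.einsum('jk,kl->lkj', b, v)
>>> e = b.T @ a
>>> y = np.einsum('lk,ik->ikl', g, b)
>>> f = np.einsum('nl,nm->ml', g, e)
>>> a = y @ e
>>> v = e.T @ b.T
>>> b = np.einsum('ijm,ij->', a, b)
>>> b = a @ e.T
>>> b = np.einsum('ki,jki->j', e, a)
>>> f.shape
(37, 7)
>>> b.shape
(37,)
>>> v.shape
(37, 37)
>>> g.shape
(7, 7)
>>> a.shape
(37, 7, 37)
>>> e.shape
(7, 37)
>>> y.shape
(37, 7, 7)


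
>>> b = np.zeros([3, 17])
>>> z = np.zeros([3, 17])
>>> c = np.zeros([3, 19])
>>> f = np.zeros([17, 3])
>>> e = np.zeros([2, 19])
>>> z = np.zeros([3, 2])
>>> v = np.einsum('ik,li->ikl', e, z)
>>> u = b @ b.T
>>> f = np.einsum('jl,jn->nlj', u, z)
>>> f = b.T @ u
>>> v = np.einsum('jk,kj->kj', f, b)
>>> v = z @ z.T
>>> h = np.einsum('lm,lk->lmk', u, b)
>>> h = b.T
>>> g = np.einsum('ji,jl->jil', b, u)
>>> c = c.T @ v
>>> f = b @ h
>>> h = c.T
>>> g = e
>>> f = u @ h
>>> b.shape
(3, 17)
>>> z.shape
(3, 2)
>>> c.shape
(19, 3)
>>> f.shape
(3, 19)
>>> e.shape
(2, 19)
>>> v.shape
(3, 3)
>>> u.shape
(3, 3)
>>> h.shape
(3, 19)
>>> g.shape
(2, 19)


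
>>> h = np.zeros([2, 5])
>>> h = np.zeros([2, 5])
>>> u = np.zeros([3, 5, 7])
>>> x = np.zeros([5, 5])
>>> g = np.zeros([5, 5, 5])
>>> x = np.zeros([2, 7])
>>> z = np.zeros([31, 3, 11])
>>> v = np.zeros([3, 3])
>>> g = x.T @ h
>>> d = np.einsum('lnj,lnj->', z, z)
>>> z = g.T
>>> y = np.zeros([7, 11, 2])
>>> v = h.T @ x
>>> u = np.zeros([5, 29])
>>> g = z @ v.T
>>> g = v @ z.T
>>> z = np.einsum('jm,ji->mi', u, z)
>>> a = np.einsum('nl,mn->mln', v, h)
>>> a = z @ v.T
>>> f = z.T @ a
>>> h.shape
(2, 5)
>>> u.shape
(5, 29)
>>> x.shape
(2, 7)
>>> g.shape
(5, 5)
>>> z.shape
(29, 7)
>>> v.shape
(5, 7)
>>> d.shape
()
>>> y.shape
(7, 11, 2)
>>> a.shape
(29, 5)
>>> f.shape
(7, 5)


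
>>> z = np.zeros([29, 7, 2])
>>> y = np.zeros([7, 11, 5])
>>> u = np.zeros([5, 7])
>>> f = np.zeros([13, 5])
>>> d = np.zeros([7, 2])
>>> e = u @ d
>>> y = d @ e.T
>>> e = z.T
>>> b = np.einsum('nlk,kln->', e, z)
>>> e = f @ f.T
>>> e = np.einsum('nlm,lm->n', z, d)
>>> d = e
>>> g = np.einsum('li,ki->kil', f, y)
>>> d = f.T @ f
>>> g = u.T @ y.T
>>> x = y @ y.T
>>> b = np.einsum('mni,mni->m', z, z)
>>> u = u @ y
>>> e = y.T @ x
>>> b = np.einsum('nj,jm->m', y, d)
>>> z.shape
(29, 7, 2)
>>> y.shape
(7, 5)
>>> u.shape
(5, 5)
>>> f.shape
(13, 5)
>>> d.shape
(5, 5)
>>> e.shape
(5, 7)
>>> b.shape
(5,)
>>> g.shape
(7, 7)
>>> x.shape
(7, 7)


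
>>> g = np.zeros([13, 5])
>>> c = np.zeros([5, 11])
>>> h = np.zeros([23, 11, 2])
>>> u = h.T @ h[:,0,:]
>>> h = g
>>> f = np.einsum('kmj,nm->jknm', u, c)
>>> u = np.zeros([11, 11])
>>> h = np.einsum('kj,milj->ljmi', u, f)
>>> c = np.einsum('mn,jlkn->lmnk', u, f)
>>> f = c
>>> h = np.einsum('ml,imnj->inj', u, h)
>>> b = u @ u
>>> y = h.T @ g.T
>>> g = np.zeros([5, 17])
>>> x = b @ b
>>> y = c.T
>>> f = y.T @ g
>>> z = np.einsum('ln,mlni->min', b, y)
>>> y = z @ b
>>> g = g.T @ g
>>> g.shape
(17, 17)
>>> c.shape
(2, 11, 11, 5)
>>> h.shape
(5, 2, 2)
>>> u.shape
(11, 11)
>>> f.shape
(2, 11, 11, 17)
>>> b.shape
(11, 11)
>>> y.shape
(5, 2, 11)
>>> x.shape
(11, 11)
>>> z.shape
(5, 2, 11)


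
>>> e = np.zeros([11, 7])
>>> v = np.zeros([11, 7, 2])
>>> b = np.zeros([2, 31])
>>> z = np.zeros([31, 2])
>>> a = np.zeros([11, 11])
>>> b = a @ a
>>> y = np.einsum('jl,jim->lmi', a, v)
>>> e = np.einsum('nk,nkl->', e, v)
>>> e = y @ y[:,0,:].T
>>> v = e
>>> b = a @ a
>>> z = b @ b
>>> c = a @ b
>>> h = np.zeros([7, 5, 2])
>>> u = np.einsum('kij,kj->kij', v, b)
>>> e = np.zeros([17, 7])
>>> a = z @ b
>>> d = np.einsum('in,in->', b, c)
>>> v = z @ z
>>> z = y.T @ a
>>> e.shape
(17, 7)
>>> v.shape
(11, 11)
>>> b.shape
(11, 11)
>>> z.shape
(7, 2, 11)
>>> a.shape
(11, 11)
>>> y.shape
(11, 2, 7)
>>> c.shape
(11, 11)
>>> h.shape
(7, 5, 2)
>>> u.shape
(11, 2, 11)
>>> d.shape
()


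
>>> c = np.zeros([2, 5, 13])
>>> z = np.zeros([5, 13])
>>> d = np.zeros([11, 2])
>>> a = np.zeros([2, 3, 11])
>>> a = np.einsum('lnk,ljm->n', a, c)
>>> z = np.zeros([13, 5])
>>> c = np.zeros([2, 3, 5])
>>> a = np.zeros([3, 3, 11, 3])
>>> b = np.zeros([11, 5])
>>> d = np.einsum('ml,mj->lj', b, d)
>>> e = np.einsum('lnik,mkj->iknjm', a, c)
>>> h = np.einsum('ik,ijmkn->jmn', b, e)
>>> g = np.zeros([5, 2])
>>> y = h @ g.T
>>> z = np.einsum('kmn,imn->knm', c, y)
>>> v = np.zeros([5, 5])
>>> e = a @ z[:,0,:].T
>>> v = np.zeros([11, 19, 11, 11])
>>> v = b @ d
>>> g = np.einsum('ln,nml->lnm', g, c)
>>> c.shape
(2, 3, 5)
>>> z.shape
(2, 5, 3)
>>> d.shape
(5, 2)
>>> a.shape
(3, 3, 11, 3)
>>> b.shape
(11, 5)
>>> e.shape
(3, 3, 11, 2)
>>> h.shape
(3, 3, 2)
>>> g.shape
(5, 2, 3)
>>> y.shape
(3, 3, 5)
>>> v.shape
(11, 2)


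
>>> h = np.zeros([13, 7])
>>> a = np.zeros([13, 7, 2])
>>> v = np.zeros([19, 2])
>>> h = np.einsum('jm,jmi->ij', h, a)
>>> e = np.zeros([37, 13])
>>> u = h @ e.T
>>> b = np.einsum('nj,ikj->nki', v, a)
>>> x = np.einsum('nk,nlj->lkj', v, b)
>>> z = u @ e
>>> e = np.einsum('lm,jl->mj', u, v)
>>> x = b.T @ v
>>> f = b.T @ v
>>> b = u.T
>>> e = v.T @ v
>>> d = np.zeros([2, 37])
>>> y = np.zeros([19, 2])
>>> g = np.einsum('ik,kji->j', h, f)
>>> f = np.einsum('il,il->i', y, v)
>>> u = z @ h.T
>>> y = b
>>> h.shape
(2, 13)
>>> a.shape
(13, 7, 2)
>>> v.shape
(19, 2)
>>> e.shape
(2, 2)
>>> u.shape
(2, 2)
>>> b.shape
(37, 2)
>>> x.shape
(13, 7, 2)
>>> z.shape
(2, 13)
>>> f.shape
(19,)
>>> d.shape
(2, 37)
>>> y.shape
(37, 2)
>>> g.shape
(7,)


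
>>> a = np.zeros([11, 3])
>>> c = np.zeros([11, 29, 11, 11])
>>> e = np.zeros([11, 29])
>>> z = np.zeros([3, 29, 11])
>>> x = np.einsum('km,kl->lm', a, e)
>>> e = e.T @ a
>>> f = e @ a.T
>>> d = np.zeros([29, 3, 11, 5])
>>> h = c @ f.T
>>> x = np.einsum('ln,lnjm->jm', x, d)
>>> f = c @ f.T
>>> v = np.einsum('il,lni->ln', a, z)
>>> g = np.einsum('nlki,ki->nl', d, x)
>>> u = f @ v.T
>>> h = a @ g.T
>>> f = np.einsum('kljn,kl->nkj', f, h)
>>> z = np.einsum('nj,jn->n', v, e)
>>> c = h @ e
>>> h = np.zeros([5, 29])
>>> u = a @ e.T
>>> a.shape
(11, 3)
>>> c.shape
(11, 3)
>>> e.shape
(29, 3)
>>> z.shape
(3,)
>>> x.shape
(11, 5)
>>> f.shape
(29, 11, 11)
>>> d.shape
(29, 3, 11, 5)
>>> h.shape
(5, 29)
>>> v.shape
(3, 29)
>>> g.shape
(29, 3)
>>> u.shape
(11, 29)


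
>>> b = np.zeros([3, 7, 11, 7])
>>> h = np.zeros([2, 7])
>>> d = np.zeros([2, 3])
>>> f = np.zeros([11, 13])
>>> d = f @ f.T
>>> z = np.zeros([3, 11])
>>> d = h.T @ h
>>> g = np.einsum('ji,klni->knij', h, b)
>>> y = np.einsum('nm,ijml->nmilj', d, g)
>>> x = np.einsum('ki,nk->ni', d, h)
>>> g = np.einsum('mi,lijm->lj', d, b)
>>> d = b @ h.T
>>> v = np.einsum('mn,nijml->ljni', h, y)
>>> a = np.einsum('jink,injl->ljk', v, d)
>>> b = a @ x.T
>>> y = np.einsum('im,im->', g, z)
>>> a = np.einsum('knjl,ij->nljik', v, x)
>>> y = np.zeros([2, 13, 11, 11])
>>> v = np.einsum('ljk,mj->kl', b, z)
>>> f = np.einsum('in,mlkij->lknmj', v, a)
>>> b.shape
(2, 11, 2)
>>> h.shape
(2, 7)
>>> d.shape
(3, 7, 11, 2)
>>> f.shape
(7, 7, 2, 3, 11)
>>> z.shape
(3, 11)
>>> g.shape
(3, 11)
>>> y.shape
(2, 13, 11, 11)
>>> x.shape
(2, 7)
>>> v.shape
(2, 2)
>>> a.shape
(3, 7, 7, 2, 11)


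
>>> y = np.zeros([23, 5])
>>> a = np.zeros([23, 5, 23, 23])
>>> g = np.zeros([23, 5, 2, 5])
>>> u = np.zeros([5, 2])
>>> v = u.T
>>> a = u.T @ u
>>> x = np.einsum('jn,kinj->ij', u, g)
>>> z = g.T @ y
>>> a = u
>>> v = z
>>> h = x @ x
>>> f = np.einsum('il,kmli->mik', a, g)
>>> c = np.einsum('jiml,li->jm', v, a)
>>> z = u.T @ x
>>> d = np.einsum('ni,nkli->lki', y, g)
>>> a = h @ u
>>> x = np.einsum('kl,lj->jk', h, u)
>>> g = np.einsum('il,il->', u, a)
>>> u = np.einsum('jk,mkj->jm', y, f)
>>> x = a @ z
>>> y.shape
(23, 5)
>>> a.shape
(5, 2)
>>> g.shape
()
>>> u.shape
(23, 5)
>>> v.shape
(5, 2, 5, 5)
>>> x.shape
(5, 5)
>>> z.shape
(2, 5)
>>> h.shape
(5, 5)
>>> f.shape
(5, 5, 23)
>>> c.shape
(5, 5)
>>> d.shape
(2, 5, 5)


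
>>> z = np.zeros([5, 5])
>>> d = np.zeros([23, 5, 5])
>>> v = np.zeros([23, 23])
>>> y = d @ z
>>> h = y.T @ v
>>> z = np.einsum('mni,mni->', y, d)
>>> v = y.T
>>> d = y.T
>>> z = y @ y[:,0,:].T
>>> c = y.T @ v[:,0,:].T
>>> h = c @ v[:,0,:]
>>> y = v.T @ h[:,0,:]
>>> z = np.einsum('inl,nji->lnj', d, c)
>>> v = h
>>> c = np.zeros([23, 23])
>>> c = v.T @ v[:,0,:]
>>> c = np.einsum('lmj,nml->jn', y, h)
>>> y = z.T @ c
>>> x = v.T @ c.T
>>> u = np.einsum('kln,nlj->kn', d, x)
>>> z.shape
(23, 5, 5)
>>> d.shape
(5, 5, 23)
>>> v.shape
(5, 5, 23)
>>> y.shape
(5, 5, 5)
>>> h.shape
(5, 5, 23)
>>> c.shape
(23, 5)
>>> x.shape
(23, 5, 23)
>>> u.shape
(5, 23)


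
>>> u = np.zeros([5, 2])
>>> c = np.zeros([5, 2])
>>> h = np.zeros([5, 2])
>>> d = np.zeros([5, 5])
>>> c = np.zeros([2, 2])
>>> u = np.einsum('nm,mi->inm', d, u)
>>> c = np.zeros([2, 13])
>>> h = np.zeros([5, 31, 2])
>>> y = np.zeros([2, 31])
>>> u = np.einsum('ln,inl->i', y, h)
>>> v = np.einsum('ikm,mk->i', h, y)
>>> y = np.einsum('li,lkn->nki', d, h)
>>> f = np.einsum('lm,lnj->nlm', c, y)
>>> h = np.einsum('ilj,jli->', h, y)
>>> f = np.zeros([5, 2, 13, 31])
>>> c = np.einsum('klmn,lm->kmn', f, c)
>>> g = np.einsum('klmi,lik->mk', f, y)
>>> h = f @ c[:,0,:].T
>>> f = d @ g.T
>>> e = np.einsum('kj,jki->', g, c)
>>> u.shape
(5,)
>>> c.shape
(5, 13, 31)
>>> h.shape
(5, 2, 13, 5)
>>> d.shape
(5, 5)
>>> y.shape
(2, 31, 5)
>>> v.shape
(5,)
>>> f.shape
(5, 13)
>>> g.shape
(13, 5)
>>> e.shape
()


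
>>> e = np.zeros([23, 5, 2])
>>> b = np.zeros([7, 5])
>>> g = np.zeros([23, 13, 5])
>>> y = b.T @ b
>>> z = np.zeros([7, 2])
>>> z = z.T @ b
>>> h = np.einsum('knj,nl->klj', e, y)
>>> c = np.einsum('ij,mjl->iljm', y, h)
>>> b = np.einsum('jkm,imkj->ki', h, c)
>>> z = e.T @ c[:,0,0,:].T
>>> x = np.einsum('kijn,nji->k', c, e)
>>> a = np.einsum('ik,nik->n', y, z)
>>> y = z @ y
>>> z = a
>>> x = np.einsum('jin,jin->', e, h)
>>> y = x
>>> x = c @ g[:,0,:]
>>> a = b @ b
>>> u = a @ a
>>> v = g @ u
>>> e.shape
(23, 5, 2)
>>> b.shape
(5, 5)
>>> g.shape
(23, 13, 5)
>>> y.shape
()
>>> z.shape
(2,)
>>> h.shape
(23, 5, 2)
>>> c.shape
(5, 2, 5, 23)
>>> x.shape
(5, 2, 5, 5)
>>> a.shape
(5, 5)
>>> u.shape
(5, 5)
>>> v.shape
(23, 13, 5)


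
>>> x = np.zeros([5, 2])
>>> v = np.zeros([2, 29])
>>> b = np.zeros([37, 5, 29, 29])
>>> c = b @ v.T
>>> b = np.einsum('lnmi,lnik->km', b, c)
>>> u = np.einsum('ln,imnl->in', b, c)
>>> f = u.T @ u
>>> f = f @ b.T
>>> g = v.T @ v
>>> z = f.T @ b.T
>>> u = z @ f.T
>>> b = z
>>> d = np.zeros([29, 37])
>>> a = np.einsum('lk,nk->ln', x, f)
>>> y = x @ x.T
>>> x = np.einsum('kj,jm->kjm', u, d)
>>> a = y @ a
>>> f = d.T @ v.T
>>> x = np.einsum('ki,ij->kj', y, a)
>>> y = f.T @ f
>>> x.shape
(5, 29)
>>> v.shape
(2, 29)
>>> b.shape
(2, 2)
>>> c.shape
(37, 5, 29, 2)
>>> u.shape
(2, 29)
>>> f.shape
(37, 2)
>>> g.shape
(29, 29)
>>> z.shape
(2, 2)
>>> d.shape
(29, 37)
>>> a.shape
(5, 29)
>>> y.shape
(2, 2)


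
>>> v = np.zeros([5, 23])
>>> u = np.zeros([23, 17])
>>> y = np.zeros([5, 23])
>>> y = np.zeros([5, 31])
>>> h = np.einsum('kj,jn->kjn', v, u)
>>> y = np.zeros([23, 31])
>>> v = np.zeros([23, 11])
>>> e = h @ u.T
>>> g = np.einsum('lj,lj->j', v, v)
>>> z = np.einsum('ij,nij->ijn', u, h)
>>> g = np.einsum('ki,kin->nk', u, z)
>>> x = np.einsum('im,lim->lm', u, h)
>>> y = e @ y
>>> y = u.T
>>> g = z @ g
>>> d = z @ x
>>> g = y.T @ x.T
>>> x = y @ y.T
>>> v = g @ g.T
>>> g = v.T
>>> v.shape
(23, 23)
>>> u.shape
(23, 17)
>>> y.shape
(17, 23)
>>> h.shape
(5, 23, 17)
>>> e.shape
(5, 23, 23)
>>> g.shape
(23, 23)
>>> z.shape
(23, 17, 5)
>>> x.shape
(17, 17)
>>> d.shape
(23, 17, 17)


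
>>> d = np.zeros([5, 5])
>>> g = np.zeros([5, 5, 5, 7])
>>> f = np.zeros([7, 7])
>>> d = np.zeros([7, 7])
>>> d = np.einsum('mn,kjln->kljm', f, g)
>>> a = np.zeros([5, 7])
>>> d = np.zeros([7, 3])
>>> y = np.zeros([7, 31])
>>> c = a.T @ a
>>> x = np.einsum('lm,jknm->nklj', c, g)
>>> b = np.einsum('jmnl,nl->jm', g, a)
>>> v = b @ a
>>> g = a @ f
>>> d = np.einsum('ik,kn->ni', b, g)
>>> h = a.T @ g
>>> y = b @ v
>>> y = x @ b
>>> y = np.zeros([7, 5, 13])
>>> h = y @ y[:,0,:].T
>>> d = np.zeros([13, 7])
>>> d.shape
(13, 7)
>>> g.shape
(5, 7)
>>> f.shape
(7, 7)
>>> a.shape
(5, 7)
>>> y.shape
(7, 5, 13)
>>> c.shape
(7, 7)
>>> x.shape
(5, 5, 7, 5)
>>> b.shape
(5, 5)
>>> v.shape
(5, 7)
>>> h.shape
(7, 5, 7)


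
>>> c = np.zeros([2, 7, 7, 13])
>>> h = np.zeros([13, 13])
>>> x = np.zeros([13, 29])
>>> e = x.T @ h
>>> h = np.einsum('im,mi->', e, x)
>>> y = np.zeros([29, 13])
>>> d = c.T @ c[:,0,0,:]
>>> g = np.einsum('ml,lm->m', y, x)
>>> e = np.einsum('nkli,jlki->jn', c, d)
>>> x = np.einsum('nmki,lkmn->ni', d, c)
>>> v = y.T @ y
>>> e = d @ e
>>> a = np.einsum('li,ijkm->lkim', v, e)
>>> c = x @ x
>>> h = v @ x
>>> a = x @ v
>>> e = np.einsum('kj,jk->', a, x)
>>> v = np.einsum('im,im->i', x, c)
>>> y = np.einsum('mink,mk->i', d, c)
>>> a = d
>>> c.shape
(13, 13)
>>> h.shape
(13, 13)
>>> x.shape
(13, 13)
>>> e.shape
()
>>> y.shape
(7,)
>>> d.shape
(13, 7, 7, 13)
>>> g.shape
(29,)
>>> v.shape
(13,)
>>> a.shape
(13, 7, 7, 13)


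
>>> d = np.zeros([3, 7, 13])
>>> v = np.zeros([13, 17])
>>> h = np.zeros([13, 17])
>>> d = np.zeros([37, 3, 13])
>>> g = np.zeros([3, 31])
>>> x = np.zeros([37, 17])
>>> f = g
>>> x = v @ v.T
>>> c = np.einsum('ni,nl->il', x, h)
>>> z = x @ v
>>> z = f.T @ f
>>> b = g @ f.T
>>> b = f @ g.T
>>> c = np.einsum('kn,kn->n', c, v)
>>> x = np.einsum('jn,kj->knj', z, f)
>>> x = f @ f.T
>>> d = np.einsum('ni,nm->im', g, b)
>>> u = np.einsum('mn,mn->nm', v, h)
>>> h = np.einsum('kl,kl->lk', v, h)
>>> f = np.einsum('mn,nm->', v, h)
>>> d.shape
(31, 3)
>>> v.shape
(13, 17)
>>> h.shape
(17, 13)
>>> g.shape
(3, 31)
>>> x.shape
(3, 3)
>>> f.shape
()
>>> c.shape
(17,)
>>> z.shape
(31, 31)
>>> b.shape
(3, 3)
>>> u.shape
(17, 13)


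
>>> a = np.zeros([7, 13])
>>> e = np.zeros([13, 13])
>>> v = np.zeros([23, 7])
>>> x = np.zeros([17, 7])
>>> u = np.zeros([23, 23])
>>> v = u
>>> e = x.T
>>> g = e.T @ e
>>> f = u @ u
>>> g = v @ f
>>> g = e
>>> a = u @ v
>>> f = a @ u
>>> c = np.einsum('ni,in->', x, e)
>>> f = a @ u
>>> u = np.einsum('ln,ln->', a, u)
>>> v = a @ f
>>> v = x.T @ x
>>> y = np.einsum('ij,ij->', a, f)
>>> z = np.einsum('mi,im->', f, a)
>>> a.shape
(23, 23)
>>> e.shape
(7, 17)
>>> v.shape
(7, 7)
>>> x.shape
(17, 7)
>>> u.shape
()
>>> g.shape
(7, 17)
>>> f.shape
(23, 23)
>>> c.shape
()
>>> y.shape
()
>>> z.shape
()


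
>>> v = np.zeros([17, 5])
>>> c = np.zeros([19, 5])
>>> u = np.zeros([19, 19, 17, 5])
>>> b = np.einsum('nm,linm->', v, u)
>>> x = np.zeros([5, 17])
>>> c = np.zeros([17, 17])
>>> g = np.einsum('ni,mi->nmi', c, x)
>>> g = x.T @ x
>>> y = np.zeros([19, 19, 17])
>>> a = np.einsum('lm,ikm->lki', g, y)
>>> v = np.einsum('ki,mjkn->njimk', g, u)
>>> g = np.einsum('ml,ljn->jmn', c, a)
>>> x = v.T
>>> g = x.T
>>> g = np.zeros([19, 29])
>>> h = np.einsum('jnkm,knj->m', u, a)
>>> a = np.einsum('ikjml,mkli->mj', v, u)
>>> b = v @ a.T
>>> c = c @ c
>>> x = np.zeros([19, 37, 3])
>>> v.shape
(5, 19, 17, 19, 17)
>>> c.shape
(17, 17)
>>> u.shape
(19, 19, 17, 5)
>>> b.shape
(5, 19, 17, 19, 19)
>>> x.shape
(19, 37, 3)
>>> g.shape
(19, 29)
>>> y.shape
(19, 19, 17)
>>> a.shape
(19, 17)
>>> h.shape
(5,)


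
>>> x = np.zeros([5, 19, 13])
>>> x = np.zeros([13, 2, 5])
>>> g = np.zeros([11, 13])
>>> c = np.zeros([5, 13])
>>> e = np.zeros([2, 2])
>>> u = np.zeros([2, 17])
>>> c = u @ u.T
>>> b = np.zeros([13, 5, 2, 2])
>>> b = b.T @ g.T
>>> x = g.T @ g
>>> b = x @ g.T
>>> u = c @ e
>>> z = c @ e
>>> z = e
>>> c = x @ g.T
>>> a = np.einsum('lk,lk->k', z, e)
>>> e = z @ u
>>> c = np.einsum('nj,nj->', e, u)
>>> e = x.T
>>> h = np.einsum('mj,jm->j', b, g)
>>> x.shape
(13, 13)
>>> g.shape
(11, 13)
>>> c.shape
()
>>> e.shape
(13, 13)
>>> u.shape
(2, 2)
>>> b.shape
(13, 11)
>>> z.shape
(2, 2)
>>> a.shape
(2,)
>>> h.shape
(11,)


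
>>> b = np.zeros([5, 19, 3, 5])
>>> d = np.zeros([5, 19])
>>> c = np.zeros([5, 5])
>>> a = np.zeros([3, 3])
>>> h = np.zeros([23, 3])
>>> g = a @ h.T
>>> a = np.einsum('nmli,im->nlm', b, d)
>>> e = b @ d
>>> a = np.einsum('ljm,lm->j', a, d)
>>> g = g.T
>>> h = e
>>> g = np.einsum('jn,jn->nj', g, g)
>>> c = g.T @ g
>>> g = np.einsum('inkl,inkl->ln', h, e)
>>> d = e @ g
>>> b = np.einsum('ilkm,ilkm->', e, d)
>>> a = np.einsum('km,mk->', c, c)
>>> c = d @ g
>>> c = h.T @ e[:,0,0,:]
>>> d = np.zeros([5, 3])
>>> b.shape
()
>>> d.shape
(5, 3)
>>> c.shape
(19, 3, 19, 19)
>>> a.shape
()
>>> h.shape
(5, 19, 3, 19)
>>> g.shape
(19, 19)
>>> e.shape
(5, 19, 3, 19)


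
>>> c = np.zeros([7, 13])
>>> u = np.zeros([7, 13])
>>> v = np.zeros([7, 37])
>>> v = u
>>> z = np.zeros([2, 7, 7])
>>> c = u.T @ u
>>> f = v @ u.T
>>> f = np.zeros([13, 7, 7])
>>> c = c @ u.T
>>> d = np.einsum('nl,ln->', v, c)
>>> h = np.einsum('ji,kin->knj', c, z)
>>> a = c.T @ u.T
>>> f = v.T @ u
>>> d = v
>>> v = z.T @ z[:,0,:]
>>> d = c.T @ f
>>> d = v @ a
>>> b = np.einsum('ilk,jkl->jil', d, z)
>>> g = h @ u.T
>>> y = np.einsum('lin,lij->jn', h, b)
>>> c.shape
(13, 7)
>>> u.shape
(7, 13)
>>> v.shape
(7, 7, 7)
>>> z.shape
(2, 7, 7)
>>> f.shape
(13, 13)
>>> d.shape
(7, 7, 7)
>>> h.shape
(2, 7, 13)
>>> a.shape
(7, 7)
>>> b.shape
(2, 7, 7)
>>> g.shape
(2, 7, 7)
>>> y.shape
(7, 13)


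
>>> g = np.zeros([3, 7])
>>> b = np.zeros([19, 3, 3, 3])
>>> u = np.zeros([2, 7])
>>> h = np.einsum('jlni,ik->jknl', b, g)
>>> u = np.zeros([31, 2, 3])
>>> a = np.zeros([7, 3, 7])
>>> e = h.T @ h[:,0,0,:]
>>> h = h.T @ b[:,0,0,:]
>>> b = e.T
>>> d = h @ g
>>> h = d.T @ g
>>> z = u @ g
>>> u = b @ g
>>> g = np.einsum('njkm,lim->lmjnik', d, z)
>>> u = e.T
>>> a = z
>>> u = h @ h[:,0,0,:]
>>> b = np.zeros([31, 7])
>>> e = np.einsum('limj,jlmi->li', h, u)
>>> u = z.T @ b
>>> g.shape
(31, 7, 3, 3, 2, 7)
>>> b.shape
(31, 7)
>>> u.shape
(7, 2, 7)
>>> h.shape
(7, 7, 3, 7)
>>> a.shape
(31, 2, 7)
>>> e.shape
(7, 7)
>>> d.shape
(3, 3, 7, 7)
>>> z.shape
(31, 2, 7)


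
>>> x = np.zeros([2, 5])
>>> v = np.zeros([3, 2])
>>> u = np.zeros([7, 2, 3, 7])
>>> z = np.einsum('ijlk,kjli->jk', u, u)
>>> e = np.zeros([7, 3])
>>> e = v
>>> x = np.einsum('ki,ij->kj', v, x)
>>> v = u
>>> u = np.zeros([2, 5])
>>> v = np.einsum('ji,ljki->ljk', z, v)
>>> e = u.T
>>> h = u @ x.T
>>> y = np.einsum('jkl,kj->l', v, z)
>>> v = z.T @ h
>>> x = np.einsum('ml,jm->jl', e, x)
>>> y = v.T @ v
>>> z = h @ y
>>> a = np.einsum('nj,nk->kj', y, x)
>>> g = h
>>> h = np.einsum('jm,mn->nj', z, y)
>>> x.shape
(3, 2)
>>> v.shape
(7, 3)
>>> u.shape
(2, 5)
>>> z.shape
(2, 3)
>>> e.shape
(5, 2)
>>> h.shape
(3, 2)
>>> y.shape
(3, 3)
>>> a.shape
(2, 3)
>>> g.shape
(2, 3)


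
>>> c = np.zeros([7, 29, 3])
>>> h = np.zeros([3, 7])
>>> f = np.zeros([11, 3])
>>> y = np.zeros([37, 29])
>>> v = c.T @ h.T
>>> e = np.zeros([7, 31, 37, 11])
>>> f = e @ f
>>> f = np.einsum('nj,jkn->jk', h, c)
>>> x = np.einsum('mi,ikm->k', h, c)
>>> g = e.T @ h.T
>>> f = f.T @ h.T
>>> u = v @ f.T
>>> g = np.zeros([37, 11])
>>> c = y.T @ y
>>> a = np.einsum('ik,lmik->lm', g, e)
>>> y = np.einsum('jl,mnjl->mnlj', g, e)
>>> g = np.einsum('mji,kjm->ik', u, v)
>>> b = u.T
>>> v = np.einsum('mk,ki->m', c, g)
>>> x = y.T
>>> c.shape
(29, 29)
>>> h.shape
(3, 7)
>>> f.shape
(29, 3)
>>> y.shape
(7, 31, 11, 37)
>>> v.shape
(29,)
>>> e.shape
(7, 31, 37, 11)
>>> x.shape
(37, 11, 31, 7)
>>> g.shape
(29, 3)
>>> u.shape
(3, 29, 29)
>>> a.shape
(7, 31)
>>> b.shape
(29, 29, 3)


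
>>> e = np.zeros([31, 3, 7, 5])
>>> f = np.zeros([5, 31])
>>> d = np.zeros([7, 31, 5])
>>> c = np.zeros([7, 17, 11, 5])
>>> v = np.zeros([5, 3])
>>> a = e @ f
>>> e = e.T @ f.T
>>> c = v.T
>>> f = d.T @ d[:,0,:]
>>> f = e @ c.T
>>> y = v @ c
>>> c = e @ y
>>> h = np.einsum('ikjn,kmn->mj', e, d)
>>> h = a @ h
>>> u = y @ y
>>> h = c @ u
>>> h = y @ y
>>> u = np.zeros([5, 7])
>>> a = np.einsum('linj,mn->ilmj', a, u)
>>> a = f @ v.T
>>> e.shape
(5, 7, 3, 5)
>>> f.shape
(5, 7, 3, 3)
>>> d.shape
(7, 31, 5)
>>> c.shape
(5, 7, 3, 5)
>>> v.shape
(5, 3)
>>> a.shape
(5, 7, 3, 5)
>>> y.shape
(5, 5)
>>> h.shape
(5, 5)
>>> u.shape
(5, 7)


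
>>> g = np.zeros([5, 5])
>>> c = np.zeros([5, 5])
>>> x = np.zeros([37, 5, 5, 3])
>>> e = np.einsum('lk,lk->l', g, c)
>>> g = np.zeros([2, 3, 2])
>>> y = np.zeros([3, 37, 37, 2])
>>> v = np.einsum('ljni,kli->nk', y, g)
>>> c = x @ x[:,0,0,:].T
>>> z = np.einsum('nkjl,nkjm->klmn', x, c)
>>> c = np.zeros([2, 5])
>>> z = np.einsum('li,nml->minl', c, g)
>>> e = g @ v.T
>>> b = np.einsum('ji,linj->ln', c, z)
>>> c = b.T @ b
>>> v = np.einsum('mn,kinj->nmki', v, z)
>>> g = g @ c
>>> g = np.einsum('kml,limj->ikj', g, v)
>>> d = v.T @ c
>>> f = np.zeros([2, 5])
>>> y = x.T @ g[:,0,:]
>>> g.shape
(37, 2, 5)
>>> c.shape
(2, 2)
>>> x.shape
(37, 5, 5, 3)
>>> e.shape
(2, 3, 37)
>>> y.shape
(3, 5, 5, 5)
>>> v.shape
(2, 37, 3, 5)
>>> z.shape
(3, 5, 2, 2)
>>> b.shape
(3, 2)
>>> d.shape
(5, 3, 37, 2)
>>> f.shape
(2, 5)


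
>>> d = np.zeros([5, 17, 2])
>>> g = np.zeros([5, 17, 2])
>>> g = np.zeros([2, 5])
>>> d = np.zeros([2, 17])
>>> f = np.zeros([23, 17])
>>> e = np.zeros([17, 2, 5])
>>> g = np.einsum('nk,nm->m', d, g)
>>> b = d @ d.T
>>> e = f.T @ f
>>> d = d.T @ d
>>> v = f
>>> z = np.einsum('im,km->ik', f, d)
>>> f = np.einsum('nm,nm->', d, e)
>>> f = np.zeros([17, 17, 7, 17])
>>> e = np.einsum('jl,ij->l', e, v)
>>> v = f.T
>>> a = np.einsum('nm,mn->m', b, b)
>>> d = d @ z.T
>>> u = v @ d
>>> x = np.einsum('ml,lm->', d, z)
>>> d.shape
(17, 23)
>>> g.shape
(5,)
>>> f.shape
(17, 17, 7, 17)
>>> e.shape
(17,)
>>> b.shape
(2, 2)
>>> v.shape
(17, 7, 17, 17)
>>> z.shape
(23, 17)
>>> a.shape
(2,)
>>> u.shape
(17, 7, 17, 23)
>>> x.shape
()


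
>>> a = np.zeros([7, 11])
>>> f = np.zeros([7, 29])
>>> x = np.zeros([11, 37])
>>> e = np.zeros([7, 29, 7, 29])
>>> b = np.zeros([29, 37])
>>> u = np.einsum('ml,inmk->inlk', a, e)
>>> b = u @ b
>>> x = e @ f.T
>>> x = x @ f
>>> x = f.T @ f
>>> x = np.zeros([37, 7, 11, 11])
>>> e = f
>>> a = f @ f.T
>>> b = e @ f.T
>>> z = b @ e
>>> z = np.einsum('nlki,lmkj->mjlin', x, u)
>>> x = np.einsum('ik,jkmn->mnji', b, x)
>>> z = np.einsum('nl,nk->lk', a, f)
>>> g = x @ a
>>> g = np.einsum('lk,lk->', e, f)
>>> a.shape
(7, 7)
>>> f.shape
(7, 29)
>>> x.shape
(11, 11, 37, 7)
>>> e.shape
(7, 29)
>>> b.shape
(7, 7)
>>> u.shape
(7, 29, 11, 29)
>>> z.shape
(7, 29)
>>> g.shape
()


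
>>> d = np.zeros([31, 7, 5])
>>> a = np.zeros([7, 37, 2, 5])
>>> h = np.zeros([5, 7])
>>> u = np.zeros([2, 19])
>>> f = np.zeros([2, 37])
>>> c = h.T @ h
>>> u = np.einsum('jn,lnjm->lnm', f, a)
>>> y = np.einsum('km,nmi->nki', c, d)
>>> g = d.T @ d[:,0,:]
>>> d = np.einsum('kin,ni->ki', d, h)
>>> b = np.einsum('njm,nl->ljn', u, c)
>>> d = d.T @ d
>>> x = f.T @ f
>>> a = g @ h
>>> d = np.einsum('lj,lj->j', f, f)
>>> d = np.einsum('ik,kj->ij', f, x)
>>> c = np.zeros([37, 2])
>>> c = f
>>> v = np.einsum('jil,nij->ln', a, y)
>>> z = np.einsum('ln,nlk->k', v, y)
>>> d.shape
(2, 37)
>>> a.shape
(5, 7, 7)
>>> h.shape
(5, 7)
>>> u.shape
(7, 37, 5)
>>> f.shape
(2, 37)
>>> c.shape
(2, 37)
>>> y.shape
(31, 7, 5)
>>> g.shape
(5, 7, 5)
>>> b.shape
(7, 37, 7)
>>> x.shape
(37, 37)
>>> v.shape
(7, 31)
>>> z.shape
(5,)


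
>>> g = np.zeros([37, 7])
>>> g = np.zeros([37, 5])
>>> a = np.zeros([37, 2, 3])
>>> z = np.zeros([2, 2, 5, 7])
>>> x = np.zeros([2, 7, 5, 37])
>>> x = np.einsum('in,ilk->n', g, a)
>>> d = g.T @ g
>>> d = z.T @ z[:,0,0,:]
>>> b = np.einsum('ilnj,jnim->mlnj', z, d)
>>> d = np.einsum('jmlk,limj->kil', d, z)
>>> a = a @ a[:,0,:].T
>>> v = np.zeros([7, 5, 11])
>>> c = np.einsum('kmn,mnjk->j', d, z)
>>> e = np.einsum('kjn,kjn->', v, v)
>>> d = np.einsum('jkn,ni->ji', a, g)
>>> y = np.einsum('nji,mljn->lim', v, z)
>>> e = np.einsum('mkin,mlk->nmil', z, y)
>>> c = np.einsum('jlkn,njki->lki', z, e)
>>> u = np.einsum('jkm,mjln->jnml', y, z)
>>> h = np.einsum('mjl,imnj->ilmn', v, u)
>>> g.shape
(37, 5)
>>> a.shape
(37, 2, 37)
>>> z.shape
(2, 2, 5, 7)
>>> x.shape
(5,)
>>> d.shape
(37, 5)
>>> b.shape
(7, 2, 5, 7)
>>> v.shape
(7, 5, 11)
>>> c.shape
(2, 5, 11)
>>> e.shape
(7, 2, 5, 11)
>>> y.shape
(2, 11, 2)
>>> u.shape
(2, 7, 2, 5)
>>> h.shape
(2, 11, 7, 2)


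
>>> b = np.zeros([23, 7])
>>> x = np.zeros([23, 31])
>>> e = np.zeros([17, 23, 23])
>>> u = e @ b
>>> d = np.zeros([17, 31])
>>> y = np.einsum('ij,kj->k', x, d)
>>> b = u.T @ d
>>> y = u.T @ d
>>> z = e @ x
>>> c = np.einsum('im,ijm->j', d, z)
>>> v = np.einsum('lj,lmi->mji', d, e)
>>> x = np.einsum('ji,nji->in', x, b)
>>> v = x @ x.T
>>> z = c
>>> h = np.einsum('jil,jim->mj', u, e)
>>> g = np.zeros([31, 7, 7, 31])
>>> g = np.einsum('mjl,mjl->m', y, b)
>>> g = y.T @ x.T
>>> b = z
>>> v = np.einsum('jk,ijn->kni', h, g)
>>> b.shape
(23,)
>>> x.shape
(31, 7)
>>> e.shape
(17, 23, 23)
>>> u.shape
(17, 23, 7)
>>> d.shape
(17, 31)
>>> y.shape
(7, 23, 31)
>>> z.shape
(23,)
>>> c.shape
(23,)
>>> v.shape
(17, 31, 31)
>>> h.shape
(23, 17)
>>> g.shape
(31, 23, 31)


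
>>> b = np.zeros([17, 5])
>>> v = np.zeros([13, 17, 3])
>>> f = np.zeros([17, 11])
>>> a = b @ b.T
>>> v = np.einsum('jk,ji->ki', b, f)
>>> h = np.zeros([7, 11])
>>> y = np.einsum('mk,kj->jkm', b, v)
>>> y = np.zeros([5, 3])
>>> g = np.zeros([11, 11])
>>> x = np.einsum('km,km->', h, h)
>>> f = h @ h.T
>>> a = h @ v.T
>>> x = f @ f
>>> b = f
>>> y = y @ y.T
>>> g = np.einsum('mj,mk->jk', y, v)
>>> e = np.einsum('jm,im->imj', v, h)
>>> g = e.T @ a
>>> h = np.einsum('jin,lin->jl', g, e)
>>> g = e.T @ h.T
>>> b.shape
(7, 7)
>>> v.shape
(5, 11)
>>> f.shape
(7, 7)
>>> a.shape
(7, 5)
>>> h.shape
(5, 7)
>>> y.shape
(5, 5)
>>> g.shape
(5, 11, 5)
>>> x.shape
(7, 7)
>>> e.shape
(7, 11, 5)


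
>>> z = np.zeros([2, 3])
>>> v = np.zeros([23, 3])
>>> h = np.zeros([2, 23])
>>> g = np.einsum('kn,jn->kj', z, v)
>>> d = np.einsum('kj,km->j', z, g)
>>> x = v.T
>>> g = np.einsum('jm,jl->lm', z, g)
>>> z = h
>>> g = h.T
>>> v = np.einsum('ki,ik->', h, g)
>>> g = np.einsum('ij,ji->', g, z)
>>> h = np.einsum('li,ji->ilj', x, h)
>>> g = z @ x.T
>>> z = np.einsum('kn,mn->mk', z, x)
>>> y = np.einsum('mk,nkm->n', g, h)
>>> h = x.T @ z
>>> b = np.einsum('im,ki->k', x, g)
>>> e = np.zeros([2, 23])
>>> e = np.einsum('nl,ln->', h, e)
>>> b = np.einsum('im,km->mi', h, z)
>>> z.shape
(3, 2)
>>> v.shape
()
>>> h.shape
(23, 2)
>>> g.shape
(2, 3)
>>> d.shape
(3,)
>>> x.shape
(3, 23)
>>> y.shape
(23,)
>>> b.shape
(2, 23)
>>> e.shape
()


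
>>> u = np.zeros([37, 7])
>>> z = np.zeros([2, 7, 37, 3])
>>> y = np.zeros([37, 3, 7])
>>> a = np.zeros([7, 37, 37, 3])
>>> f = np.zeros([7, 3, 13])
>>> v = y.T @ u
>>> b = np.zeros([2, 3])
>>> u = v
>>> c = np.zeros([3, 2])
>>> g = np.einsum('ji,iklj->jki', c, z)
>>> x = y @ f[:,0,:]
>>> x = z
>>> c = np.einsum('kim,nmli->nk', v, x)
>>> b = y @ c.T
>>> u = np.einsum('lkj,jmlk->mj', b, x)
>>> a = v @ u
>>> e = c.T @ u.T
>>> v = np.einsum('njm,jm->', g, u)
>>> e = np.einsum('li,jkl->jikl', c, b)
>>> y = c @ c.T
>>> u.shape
(7, 2)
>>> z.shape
(2, 7, 37, 3)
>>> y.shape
(2, 2)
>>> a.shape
(7, 3, 2)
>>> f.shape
(7, 3, 13)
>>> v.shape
()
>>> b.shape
(37, 3, 2)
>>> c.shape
(2, 7)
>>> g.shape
(3, 7, 2)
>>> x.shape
(2, 7, 37, 3)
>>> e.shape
(37, 7, 3, 2)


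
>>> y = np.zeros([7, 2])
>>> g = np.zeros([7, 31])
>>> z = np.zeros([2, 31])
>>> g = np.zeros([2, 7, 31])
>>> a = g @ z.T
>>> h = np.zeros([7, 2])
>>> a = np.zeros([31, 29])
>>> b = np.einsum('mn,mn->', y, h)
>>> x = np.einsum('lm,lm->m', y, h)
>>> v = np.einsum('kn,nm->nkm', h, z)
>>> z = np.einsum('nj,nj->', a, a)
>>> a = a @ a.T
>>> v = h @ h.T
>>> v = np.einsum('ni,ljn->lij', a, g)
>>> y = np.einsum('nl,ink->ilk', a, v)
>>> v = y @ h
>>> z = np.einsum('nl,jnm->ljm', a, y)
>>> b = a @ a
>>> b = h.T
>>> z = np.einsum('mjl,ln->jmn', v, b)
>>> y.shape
(2, 31, 7)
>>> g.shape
(2, 7, 31)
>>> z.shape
(31, 2, 7)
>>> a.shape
(31, 31)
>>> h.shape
(7, 2)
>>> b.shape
(2, 7)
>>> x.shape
(2,)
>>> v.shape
(2, 31, 2)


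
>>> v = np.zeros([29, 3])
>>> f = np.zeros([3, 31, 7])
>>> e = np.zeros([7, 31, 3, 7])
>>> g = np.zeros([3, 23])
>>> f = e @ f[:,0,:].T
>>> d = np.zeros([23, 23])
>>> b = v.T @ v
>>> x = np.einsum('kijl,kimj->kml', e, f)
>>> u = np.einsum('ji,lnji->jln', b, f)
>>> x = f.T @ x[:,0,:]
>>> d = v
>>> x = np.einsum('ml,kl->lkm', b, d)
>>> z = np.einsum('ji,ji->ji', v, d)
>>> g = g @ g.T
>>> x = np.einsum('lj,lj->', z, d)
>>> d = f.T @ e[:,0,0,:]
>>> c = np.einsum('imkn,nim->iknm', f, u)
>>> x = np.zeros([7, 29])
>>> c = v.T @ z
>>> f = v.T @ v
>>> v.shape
(29, 3)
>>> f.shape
(3, 3)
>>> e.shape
(7, 31, 3, 7)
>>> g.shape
(3, 3)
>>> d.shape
(3, 3, 31, 7)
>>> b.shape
(3, 3)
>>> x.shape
(7, 29)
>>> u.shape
(3, 7, 31)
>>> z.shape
(29, 3)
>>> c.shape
(3, 3)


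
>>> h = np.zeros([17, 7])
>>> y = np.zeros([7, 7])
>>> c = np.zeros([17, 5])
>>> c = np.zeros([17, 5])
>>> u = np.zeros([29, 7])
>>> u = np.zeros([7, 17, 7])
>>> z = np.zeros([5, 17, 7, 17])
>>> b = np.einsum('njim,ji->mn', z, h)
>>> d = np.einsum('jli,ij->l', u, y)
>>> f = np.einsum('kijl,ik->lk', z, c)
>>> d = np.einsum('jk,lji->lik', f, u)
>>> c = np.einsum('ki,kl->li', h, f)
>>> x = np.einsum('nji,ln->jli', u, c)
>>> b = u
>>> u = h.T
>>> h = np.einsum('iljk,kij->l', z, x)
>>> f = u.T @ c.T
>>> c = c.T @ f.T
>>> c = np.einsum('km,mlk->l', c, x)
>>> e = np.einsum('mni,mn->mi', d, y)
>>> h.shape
(17,)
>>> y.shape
(7, 7)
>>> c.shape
(5,)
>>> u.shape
(7, 17)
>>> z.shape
(5, 17, 7, 17)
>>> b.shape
(7, 17, 7)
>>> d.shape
(7, 7, 5)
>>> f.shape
(17, 5)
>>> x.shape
(17, 5, 7)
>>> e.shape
(7, 5)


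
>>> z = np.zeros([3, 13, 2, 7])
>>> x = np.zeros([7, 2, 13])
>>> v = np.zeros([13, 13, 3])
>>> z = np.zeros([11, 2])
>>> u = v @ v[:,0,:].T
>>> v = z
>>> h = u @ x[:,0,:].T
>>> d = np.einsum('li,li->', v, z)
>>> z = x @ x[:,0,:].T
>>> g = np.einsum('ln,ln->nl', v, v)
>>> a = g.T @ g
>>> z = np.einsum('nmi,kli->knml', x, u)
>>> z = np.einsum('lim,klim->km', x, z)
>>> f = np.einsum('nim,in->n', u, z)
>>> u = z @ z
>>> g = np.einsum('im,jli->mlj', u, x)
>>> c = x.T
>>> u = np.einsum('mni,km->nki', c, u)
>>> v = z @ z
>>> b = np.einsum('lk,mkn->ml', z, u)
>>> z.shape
(13, 13)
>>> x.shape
(7, 2, 13)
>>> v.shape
(13, 13)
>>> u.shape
(2, 13, 7)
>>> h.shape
(13, 13, 7)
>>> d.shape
()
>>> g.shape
(13, 2, 7)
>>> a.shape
(11, 11)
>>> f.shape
(13,)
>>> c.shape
(13, 2, 7)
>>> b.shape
(2, 13)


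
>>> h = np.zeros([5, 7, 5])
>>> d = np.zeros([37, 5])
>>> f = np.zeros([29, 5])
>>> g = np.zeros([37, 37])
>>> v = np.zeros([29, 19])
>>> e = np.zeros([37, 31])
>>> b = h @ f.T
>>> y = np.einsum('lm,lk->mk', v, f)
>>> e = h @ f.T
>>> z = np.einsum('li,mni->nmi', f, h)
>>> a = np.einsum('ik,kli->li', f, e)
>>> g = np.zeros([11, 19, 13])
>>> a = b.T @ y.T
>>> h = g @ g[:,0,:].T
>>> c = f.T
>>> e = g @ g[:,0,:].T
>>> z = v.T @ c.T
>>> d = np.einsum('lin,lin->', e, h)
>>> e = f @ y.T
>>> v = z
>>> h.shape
(11, 19, 11)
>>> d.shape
()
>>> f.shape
(29, 5)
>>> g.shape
(11, 19, 13)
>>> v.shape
(19, 5)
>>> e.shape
(29, 19)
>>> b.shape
(5, 7, 29)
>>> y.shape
(19, 5)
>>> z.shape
(19, 5)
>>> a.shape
(29, 7, 19)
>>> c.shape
(5, 29)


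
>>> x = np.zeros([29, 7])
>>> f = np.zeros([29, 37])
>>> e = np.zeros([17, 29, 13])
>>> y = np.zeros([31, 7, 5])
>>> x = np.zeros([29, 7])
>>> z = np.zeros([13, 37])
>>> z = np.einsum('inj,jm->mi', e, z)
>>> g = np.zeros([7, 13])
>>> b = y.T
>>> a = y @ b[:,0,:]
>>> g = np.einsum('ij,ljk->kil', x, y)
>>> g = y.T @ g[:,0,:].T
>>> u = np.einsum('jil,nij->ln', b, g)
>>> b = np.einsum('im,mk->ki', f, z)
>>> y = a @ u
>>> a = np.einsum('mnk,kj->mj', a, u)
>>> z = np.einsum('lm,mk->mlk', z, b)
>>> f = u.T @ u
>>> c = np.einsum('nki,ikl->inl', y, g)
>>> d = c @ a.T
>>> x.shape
(29, 7)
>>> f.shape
(5, 5)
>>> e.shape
(17, 29, 13)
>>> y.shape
(31, 7, 5)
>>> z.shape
(17, 37, 29)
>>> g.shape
(5, 7, 5)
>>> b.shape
(17, 29)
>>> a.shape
(31, 5)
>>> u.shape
(31, 5)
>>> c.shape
(5, 31, 5)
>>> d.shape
(5, 31, 31)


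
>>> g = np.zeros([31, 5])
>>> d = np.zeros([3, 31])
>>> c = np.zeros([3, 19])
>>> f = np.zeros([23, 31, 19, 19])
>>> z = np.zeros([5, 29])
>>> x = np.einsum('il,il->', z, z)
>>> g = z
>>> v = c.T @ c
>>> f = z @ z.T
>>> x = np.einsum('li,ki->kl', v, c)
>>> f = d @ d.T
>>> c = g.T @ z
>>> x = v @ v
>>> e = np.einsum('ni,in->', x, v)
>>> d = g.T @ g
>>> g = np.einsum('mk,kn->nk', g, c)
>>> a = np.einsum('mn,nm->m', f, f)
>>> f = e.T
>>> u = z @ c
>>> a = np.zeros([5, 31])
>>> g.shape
(29, 29)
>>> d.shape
(29, 29)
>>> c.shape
(29, 29)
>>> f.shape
()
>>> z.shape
(5, 29)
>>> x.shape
(19, 19)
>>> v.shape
(19, 19)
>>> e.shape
()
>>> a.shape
(5, 31)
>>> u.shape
(5, 29)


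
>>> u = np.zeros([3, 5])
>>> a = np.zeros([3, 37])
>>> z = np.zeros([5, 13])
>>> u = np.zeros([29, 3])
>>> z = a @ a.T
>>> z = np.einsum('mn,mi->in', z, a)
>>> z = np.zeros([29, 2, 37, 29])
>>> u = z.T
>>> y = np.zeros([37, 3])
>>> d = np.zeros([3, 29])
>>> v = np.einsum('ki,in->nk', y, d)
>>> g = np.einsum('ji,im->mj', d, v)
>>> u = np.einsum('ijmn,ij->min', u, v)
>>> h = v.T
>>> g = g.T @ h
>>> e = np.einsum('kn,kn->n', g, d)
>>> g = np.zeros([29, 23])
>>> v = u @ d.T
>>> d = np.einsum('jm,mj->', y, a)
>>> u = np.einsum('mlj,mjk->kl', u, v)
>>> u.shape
(3, 29)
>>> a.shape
(3, 37)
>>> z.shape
(29, 2, 37, 29)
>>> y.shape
(37, 3)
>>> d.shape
()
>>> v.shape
(2, 29, 3)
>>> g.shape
(29, 23)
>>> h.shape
(37, 29)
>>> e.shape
(29,)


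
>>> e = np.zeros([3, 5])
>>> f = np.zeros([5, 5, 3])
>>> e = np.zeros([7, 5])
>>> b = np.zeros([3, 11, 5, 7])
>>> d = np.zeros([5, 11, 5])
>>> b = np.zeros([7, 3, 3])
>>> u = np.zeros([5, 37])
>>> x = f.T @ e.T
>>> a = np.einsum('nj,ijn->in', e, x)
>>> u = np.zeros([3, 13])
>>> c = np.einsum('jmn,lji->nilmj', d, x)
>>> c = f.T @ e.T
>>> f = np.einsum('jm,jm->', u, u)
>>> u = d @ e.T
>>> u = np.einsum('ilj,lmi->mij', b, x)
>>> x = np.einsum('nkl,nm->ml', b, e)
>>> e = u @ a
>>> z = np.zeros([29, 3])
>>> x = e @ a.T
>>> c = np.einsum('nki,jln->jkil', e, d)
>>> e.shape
(5, 7, 7)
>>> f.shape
()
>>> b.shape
(7, 3, 3)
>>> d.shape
(5, 11, 5)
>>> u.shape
(5, 7, 3)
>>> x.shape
(5, 7, 3)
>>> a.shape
(3, 7)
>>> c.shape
(5, 7, 7, 11)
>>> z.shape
(29, 3)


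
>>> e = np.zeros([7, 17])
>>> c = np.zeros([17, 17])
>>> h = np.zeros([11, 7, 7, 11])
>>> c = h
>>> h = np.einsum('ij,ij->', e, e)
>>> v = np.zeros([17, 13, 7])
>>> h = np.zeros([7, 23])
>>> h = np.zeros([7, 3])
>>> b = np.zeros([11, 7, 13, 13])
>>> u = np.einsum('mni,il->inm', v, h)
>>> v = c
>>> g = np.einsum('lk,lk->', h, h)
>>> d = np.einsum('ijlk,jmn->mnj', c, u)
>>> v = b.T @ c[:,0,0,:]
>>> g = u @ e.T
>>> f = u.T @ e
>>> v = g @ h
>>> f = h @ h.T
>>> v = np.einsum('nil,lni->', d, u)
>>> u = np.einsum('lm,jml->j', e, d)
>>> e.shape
(7, 17)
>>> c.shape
(11, 7, 7, 11)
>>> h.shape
(7, 3)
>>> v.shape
()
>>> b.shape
(11, 7, 13, 13)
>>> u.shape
(13,)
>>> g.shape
(7, 13, 7)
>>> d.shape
(13, 17, 7)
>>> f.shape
(7, 7)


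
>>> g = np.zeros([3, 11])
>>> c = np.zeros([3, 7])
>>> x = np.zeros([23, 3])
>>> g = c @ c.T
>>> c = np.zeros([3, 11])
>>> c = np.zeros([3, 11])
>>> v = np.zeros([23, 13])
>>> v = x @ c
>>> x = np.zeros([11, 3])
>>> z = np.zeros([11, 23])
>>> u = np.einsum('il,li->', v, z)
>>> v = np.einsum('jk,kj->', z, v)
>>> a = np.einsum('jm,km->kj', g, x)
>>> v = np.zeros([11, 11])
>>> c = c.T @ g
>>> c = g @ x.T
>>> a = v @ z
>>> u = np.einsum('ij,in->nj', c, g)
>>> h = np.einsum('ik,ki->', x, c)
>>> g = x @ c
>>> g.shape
(11, 11)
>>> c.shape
(3, 11)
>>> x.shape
(11, 3)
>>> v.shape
(11, 11)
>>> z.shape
(11, 23)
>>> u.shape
(3, 11)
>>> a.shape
(11, 23)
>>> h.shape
()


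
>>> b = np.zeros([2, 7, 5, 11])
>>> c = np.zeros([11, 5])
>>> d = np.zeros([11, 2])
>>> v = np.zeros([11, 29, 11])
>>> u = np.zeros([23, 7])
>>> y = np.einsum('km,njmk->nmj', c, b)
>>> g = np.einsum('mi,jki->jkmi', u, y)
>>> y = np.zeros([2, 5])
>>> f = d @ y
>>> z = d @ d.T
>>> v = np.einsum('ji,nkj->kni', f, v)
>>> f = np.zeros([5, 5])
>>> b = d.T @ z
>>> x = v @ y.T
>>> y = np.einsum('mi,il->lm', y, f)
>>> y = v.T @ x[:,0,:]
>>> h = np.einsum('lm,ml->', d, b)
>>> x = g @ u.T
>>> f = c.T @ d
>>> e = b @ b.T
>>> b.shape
(2, 11)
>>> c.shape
(11, 5)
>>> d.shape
(11, 2)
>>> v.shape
(29, 11, 5)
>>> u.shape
(23, 7)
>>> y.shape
(5, 11, 2)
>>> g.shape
(2, 5, 23, 7)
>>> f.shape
(5, 2)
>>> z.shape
(11, 11)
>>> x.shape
(2, 5, 23, 23)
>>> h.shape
()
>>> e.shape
(2, 2)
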